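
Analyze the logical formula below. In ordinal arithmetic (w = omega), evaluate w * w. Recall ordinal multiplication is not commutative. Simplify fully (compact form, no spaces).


Compute w * w.
Ordinal * is associative and left-distributive over +, but NOT commutative; for finite n>1, n*w = w but w*n stays w*n.
w * w = w^2 by definition.
Result = w^2

w^2


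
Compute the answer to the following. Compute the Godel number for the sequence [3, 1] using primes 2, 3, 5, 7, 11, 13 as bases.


Encode each element as an exponent of the corresponding prime:
  2^3 = 8
  3^1 = 3
Product = 8 * 3 = 24

24


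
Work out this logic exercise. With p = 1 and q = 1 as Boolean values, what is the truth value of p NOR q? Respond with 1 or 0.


p = 1, q = 1
Operation: p NOR q
Evaluate: 1 NOR 1 = 0

0


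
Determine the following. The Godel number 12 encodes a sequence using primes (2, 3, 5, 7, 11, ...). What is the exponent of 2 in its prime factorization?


Factorize 12 by dividing by 2 repeatedly.
Division steps: 2 divides 12 exactly 2 time(s).
Exponent of 2 = 2

2


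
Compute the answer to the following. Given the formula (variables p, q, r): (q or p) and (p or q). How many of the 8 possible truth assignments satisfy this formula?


Evaluate all 8 assignments for p, q, r:
p=0, q=0, r=0: 0
p=0, q=0, r=1: 0
p=0, q=1, r=0: 1
p=0, q=1, r=1: 1
p=1, q=0, r=0: 1
p=1, q=0, r=1: 1
p=1, q=1, r=0: 1
p=1, q=1, r=1: 1
Satisfying count = 6

6


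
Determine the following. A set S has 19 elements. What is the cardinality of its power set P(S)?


The power set of a set with n elements has 2^n elements.
|P(S)| = 2^19 = 524288

524288


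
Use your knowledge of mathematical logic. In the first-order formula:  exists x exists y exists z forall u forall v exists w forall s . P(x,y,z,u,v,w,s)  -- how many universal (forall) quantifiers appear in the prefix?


Quantifier prefix: exists x exists y exists z forall u forall v exists w forall s
Mark each quantifier type:
  E E E U U E U
Universal count = 3, Existential count = 4
Asked for universal (forall) quantifiers: 3

3


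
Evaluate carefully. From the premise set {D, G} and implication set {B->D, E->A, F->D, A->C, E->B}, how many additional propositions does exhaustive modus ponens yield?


Initial facts: {D, G}
Apply modus ponens to closure:
  (no implication fires)
Final known: {D, G}
New propositions: {(none)}
Count = 0

0


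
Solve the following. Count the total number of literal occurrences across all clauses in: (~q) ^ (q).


Counting literals in each clause:
Clause 1: 1 literal(s)
Clause 2: 1 literal(s)
Total = 2

2


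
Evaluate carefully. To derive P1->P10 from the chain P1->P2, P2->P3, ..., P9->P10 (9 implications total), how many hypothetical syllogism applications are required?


With 9 implications in a chain connecting 10 propositions:
P1->P2, P2->P3, ..., P9->P10
Steps needed = (number of implications) - 1 = 9 - 1 = 8

8


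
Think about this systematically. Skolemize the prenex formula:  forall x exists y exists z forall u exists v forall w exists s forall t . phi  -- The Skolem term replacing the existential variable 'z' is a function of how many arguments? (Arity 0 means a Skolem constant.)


Quantifier prefix: forall x exists y exists z forall u exists v forall w exists s forall t
'z' is existentially quantified at position 3.
Universal variables preceding it: x
Skolem function arity = 1

1


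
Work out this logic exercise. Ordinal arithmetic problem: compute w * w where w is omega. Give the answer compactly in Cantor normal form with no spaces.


Compute w * w.
Ordinal * is associative and left-distributive over +, but NOT commutative; for finite n>1, n*w = w but w*n stays w*n.
w * w = w^2 by definition.
Result = w^2

w^2


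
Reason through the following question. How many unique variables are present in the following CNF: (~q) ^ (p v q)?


Identify each variable that appears in the formula.
Variables found: p, q
Count = 2

2


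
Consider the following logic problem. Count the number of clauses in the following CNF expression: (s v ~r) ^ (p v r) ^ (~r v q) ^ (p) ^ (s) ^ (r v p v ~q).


A CNF formula is a conjunction of clauses.
Clauses are separated by ^.
Counting the conjuncts: 6 clauses.

6


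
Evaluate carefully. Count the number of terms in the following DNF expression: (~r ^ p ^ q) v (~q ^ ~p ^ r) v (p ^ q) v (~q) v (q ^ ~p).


A DNF formula is a disjunction of terms (conjunctions).
Terms are separated by v.
Counting the disjuncts: 5 terms.

5


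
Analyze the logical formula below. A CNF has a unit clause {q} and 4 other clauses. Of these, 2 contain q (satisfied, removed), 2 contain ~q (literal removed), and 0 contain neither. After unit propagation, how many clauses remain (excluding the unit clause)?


Satisfied (removed): 2
Shortened (remain): 2
Unchanged (remain): 0
Remaining = 2 + 0 = 2

2


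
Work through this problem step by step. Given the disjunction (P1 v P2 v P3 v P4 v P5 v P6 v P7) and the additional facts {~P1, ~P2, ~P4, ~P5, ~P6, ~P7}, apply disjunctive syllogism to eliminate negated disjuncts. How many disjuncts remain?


Original disjuncts (7): P1, P2, P3, P4, P5, P6, P7
Negated (eliminate): ~P1, ~P2, ~P4, ~P5, ~P6, ~P7
Remaining disjuncts: P3
Count = 7 - 6 = 1

1


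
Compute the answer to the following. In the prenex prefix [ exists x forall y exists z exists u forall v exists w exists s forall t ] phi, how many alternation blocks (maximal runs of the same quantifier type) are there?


Quantifier-type sequence: E A E E A E E A  (A=forall, E=exists)
Group into maximal same-type runs:
  Ex1 | Ax1 | Ex2 | Ax1 | Ex2 | Ax1
Number of blocks = 6

6


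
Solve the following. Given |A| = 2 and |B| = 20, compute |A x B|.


The Cartesian product A x B contains all ordered pairs (a, b).
|A x B| = |A| * |B| = 2 * 20 = 40

40


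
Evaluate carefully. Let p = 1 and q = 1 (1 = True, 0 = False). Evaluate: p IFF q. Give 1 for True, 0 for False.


p = 1, q = 1
Operation: p IFF q
Evaluate: 1 IFF 1 = 1

1


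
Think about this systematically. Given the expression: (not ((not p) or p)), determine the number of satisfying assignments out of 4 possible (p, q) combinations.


Check all 4 assignments:
p=0, q=0: 0
p=0, q=1: 0
p=1, q=0: 0
p=1, q=1: 0
Count of True = 0

0


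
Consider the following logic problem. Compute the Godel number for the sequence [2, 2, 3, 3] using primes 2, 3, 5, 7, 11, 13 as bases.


Encode each element as an exponent of the corresponding prime:
  2^2 = 4
  3^2 = 9
  5^3 = 125
  7^3 = 343
Product = 4 * 9 * 125 * 343 = 1543500

1543500


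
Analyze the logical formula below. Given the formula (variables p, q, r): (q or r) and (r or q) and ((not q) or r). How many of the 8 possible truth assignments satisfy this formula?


Evaluate all 8 assignments for p, q, r:
p=0, q=0, r=0: 0
p=0, q=0, r=1: 1
p=0, q=1, r=0: 0
p=0, q=1, r=1: 1
p=1, q=0, r=0: 0
p=1, q=0, r=1: 1
p=1, q=1, r=0: 0
p=1, q=1, r=1: 1
Satisfying count = 4

4


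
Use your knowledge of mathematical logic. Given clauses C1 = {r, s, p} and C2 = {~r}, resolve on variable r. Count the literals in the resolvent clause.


Remove r from C1 and ~r from C2.
C1 remainder: {s, p}
C2 remainder: {}
Union (resolvent): {p, s}
Resolvent has 2 literal(s).

2


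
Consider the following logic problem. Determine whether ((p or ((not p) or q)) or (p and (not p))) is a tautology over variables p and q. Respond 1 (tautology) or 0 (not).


Check all 4 assignments:
p=0, q=0: 1
p=0, q=1: 1
p=1, q=0: 1
p=1, q=1: 1
Satisfying count = 4/4.
Tautology iff count = 4: yes.

1


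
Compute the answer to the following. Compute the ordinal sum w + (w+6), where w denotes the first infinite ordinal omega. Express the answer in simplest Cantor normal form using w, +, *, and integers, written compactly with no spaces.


Compute w + (w+6).
Ordinal + is associative but NOT commutative; for finite n>0, n + w = w but w + n stays w+n.
w + (w+6) = (w+w) + 6 = w*2+6.
Result = w*2+6

w*2+6


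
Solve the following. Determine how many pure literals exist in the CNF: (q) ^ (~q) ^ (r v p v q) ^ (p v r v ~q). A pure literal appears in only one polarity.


Check each variable for pure literal status:
p: pure positive
q: mixed (not pure)
r: pure positive
Pure literal count = 2

2


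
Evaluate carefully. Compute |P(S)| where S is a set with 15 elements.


The power set of a set with n elements has 2^n elements.
|P(S)| = 2^15 = 32768

32768


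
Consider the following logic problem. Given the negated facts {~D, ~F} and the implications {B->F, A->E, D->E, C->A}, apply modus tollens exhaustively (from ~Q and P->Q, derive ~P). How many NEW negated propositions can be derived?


Initial negated facts: {~D, ~F}
Apply modus tollens to closure:
  ~F and B->F  =>  ~B
Final negated: {~B, ~D, ~F}
New negations: {~B}
Count = 1

1


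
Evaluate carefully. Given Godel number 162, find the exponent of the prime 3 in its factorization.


Factorize 162 by dividing by 3 repeatedly.
Division steps: 3 divides 162 exactly 4 time(s).
Exponent of 3 = 4

4


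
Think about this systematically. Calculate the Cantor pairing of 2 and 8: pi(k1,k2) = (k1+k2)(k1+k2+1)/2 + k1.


k1 + k2 = 10
(k1+k2)(k1+k2+1)/2 = 10 * 11 / 2 = 55
pi = 55 + 2 = 57

57


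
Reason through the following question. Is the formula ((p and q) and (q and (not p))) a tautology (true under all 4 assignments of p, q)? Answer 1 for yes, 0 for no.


Check all 4 assignments:
p=0, q=0: 0
p=0, q=1: 0
p=1, q=0: 0
p=1, q=1: 0
Satisfying count = 0/4.
Tautology iff count = 4: no.

0


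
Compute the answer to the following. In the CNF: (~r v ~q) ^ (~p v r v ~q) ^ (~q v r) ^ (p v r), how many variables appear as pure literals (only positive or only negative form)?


Check each variable for pure literal status:
p: mixed (not pure)
q: pure negative
r: mixed (not pure)
Pure literal count = 1

1


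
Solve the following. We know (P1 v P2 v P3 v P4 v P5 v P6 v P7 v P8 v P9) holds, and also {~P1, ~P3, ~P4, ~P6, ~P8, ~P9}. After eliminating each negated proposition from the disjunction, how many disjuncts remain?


Original disjuncts (9): P1, P2, P3, P4, P5, P6, P7, P8, P9
Negated (eliminate): ~P1, ~P3, ~P4, ~P6, ~P8, ~P9
Remaining disjuncts: P2, P5, P7
Count = 9 - 6 = 3

3


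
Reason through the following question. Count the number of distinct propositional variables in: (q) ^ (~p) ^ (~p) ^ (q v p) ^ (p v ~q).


Identify each variable that appears in the formula.
Variables found: p, q
Count = 2

2


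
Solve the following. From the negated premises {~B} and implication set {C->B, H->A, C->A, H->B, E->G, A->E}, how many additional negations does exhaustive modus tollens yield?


Initial negated facts: {~B}
Apply modus tollens to closure:
  ~B and C->B  =>  ~C
  ~B and H->B  =>  ~H
Final negated: {~B, ~C, ~H}
New negations: {~C, ~H}
Count = 2

2


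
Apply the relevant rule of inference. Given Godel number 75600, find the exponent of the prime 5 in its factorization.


Factorize 75600 by dividing by 5 repeatedly.
Division steps: 5 divides 75600 exactly 2 time(s).
Exponent of 5 = 2

2


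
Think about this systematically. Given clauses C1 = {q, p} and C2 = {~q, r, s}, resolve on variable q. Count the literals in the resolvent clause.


Remove q from C1 and ~q from C2.
C1 remainder: {p}
C2 remainder: {r, s}
Union (resolvent): {p, r, s}
Resolvent has 3 literal(s).

3


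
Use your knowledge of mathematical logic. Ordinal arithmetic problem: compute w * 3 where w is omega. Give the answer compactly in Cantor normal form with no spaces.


Compute w * 3.
Ordinal * is associative and left-distributive over +, but NOT commutative; for finite n>1, n*w = w but w*n stays w*n.
w * 3 means 3 copies of w concatenated: w*3.
Result = w*3

w*3


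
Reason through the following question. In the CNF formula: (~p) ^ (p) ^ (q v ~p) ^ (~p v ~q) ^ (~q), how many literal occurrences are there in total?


Counting literals in each clause:
Clause 1: 1 literal(s)
Clause 2: 1 literal(s)
Clause 3: 2 literal(s)
Clause 4: 2 literal(s)
Clause 5: 1 literal(s)
Total = 7

7


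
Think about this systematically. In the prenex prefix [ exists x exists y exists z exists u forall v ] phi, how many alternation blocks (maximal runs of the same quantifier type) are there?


Quantifier-type sequence: E E E E A  (A=forall, E=exists)
Group into maximal same-type runs:
  Ex4 | Ax1
Number of blocks = 2

2


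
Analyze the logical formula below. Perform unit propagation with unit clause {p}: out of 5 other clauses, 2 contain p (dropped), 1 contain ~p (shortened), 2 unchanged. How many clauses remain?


Satisfied (removed): 2
Shortened (remain): 1
Unchanged (remain): 2
Remaining = 1 + 2 = 3

3


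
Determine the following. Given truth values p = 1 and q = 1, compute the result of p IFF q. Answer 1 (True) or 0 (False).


p = 1, q = 1
Operation: p IFF q
Evaluate: 1 IFF 1 = 1

1


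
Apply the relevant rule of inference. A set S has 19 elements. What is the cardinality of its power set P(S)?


The power set of a set with n elements has 2^n elements.
|P(S)| = 2^19 = 524288

524288


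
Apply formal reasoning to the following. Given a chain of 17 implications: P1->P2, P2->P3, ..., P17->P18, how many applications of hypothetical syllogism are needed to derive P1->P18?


With 17 implications in a chain connecting 18 propositions:
P1->P2, P2->P3, ..., P17->P18
Steps needed = (number of implications) - 1 = 17 - 1 = 16

16


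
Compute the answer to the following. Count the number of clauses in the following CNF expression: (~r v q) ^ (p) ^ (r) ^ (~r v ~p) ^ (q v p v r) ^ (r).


A CNF formula is a conjunction of clauses.
Clauses are separated by ^.
Counting the conjuncts: 6 clauses.

6


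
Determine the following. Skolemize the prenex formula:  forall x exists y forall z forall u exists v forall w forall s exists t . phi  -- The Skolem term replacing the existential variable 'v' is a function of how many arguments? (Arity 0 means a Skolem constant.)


Quantifier prefix: forall x exists y forall z forall u exists v forall w forall s exists t
'v' is existentially quantified at position 5.
Universal variables preceding it: x, z, u
Skolem function arity = 3

3


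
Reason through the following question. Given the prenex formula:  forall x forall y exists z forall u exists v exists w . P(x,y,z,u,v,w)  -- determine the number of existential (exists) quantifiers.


Quantifier prefix: forall x forall y exists z forall u exists v exists w
Mark each quantifier type:
  U U E U E E
Universal count = 3, Existential count = 3
Asked for existential (exists) quantifiers: 3

3


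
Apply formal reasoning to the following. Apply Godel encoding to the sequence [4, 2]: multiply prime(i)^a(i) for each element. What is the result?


Encode each element as an exponent of the corresponding prime:
  2^4 = 16
  3^2 = 9
Product = 16 * 9 = 144

144


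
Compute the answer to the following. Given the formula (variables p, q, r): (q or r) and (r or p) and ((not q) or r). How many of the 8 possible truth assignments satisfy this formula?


Evaluate all 8 assignments for p, q, r:
p=0, q=0, r=0: 0
p=0, q=0, r=1: 1
p=0, q=1, r=0: 0
p=0, q=1, r=1: 1
p=1, q=0, r=0: 0
p=1, q=0, r=1: 1
p=1, q=1, r=0: 0
p=1, q=1, r=1: 1
Satisfying count = 4

4


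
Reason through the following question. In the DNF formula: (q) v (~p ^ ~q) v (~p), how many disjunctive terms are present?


A DNF formula is a disjunction of terms (conjunctions).
Terms are separated by v.
Counting the disjuncts: 3 terms.

3


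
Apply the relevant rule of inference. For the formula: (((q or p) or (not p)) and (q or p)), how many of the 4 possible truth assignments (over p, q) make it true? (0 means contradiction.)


Check all 4 assignments:
p=0, q=0: 0
p=0, q=1: 1
p=1, q=0: 1
p=1, q=1: 1
Count of True = 3

3


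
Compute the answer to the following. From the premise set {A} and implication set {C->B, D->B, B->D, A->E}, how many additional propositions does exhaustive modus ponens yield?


Initial facts: {A}
Apply modus ponens to closure:
  A and A->E  =>  E
Final known: {A, E}
New propositions: {E}
Count = 1

1


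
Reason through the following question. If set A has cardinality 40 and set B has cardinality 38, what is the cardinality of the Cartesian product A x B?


The Cartesian product A x B contains all ordered pairs (a, b).
|A x B| = |A| * |B| = 40 * 38 = 1520

1520


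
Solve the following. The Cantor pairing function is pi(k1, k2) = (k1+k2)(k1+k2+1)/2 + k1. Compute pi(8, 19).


k1 + k2 = 27
(k1+k2)(k1+k2+1)/2 = 27 * 28 / 2 = 378
pi = 378 + 8 = 386

386


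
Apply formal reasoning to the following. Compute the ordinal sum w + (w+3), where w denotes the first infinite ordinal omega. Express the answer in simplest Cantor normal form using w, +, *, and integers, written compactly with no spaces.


Compute w + (w+3).
Ordinal + is associative but NOT commutative; for finite n>0, n + w = w but w + n stays w+n.
w + (w+3) = (w+w) + 3 = w*2+3.
Result = w*2+3

w*2+3


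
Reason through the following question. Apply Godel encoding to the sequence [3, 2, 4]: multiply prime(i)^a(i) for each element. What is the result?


Encode each element as an exponent of the corresponding prime:
  2^3 = 8
  3^2 = 9
  5^4 = 625
Product = 8 * 9 * 625 = 45000

45000


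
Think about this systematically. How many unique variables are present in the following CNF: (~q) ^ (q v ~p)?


Identify each variable that appears in the formula.
Variables found: p, q
Count = 2

2


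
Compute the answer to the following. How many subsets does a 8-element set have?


The power set of a set with n elements has 2^n elements.
|P(S)| = 2^8 = 256

256


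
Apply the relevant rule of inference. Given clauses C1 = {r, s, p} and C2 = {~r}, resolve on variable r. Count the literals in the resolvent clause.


Remove r from C1 and ~r from C2.
C1 remainder: {s, p}
C2 remainder: {}
Union (resolvent): {p, s}
Resolvent has 2 literal(s).

2


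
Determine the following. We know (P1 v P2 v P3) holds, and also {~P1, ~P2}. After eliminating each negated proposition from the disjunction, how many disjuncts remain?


Original disjuncts (3): P1, P2, P3
Negated (eliminate): ~P1, ~P2
Remaining disjuncts: P3
Count = 3 - 2 = 1

1


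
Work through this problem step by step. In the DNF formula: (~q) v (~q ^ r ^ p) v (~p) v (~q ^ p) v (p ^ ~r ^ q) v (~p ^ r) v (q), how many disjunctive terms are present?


A DNF formula is a disjunction of terms (conjunctions).
Terms are separated by v.
Counting the disjuncts: 7 terms.

7


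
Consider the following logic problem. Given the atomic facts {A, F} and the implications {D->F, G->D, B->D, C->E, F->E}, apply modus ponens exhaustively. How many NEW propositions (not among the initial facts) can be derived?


Initial facts: {A, F}
Apply modus ponens to closure:
  F and F->E  =>  E
Final known: {A, E, F}
New propositions: {E}
Count = 1

1


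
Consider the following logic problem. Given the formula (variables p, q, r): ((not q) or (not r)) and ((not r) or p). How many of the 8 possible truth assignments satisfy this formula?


Evaluate all 8 assignments for p, q, r:
p=0, q=0, r=0: 1
p=0, q=0, r=1: 0
p=0, q=1, r=0: 1
p=0, q=1, r=1: 0
p=1, q=0, r=0: 1
p=1, q=0, r=1: 1
p=1, q=1, r=0: 1
p=1, q=1, r=1: 0
Satisfying count = 5

5


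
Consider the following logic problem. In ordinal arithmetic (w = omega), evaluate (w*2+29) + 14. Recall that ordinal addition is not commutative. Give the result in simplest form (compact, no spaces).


Compute (w*2+29) + 14.
Ordinal + is associative but NOT commutative; for finite n>0, n + w = w but w + n stays w+n.
By associativity: (w*2+29) + 14 = w*2 + (29+14) = w*2+43.
Result = w*2+43

w*2+43


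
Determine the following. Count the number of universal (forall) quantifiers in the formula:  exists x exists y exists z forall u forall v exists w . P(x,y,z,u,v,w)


Quantifier prefix: exists x exists y exists z forall u forall v exists w
Mark each quantifier type:
  E E E U U E
Universal count = 2, Existential count = 4
Asked for universal (forall) quantifiers: 2

2


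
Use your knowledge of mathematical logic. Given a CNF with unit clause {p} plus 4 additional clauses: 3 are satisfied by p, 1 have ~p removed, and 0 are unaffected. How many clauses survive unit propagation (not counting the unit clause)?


Satisfied (removed): 3
Shortened (remain): 1
Unchanged (remain): 0
Remaining = 1 + 0 = 1

1


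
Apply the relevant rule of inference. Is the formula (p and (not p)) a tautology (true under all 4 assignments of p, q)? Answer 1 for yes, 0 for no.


Check all 4 assignments:
p=0, q=0: 0
p=0, q=1: 0
p=1, q=0: 0
p=1, q=1: 0
Satisfying count = 0/4.
Tautology iff count = 4: no.

0


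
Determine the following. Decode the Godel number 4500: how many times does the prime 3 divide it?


Factorize 4500 by dividing by 3 repeatedly.
Division steps: 3 divides 4500 exactly 2 time(s).
Exponent of 3 = 2

2


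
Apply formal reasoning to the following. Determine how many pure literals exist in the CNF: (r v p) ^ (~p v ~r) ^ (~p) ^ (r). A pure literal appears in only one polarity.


Check each variable for pure literal status:
p: mixed (not pure)
q: absent (not pure)
r: mixed (not pure)
Pure literal count = 0

0


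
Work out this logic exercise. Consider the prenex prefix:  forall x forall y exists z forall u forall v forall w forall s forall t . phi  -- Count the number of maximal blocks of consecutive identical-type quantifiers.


Quantifier-type sequence: A A E A A A A A  (A=forall, E=exists)
Group into maximal same-type runs:
  Ax2 | Ex1 | Ax5
Number of blocks = 3

3


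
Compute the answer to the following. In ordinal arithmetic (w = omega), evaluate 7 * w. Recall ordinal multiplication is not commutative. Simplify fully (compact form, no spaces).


Compute 7 * w.
Ordinal * is associative and left-distributive over +, but NOT commutative; for finite n>1, n*w = w but w*n stays w*n.
For finite n>0, n * w = sup{n*k : k<w} = w. So 7 * w = w.
Result = w

w


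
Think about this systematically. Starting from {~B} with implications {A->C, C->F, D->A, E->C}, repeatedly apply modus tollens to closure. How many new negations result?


Initial negated facts: {~B}
Apply modus tollens to closure:
  (no implication fires)
Final negated: {~B}
New negations: {(none)}
Count = 0

0


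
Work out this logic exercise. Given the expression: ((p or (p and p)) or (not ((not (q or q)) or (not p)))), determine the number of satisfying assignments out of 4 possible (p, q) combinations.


Check all 4 assignments:
p=0, q=0: 0
p=0, q=1: 0
p=1, q=0: 1
p=1, q=1: 1
Count of True = 2

2


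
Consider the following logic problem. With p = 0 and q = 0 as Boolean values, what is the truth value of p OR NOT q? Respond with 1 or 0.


p = 0, q = 0
Operation: p OR NOT q
Evaluate: 0 OR NOT 0 = 1

1


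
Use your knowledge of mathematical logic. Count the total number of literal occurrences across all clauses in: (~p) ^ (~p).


Counting literals in each clause:
Clause 1: 1 literal(s)
Clause 2: 1 literal(s)
Total = 2

2


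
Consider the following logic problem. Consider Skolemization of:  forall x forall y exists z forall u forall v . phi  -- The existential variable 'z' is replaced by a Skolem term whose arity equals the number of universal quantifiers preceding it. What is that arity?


Quantifier prefix: forall x forall y exists z forall u forall v
'z' is existentially quantified at position 3.
Universal variables preceding it: x, y
Skolem function arity = 2

2


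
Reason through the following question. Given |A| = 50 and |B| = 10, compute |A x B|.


The Cartesian product A x B contains all ordered pairs (a, b).
|A x B| = |A| * |B| = 50 * 10 = 500

500


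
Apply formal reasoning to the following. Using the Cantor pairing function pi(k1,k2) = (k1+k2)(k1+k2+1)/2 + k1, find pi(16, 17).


k1 + k2 = 33
(k1+k2)(k1+k2+1)/2 = 33 * 34 / 2 = 561
pi = 561 + 16 = 577

577


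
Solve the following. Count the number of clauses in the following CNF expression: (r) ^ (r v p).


A CNF formula is a conjunction of clauses.
Clauses are separated by ^.
Counting the conjuncts: 2 clauses.

2


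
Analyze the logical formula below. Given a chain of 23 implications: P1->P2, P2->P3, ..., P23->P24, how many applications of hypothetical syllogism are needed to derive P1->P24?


With 23 implications in a chain connecting 24 propositions:
P1->P2, P2->P3, ..., P23->P24
Steps needed = (number of implications) - 1 = 23 - 1 = 22

22


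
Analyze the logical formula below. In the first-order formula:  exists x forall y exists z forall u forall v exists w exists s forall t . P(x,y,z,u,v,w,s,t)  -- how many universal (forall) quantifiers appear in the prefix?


Quantifier prefix: exists x forall y exists z forall u forall v exists w exists s forall t
Mark each quantifier type:
  E U E U U E E U
Universal count = 4, Existential count = 4
Asked for universal (forall) quantifiers: 4

4


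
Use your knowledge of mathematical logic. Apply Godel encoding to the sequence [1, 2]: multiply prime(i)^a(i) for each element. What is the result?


Encode each element as an exponent of the corresponding prime:
  2^1 = 2
  3^2 = 9
Product = 2 * 9 = 18

18


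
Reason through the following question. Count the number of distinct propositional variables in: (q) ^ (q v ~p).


Identify each variable that appears in the formula.
Variables found: p, q
Count = 2

2


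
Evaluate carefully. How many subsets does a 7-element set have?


The power set of a set with n elements has 2^n elements.
|P(S)| = 2^7 = 128

128


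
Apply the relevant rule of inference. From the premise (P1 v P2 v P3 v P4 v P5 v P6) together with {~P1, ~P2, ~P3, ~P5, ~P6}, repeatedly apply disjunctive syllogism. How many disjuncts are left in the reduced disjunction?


Original disjuncts (6): P1, P2, P3, P4, P5, P6
Negated (eliminate): ~P1, ~P2, ~P3, ~P5, ~P6
Remaining disjuncts: P4
Count = 6 - 5 = 1

1


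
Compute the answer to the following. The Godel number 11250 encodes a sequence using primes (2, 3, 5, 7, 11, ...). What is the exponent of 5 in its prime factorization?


Factorize 11250 by dividing by 5 repeatedly.
Division steps: 5 divides 11250 exactly 4 time(s).
Exponent of 5 = 4

4


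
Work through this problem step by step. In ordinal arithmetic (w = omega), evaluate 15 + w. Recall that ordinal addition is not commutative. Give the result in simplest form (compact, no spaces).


Compute 15 + w.
Ordinal + is associative but NOT commutative; for finite n>0, n + w = w but w + n stays w+n.
Any finite left addend is absorbed by w on the right: 15 + w = w.
Result = w

w


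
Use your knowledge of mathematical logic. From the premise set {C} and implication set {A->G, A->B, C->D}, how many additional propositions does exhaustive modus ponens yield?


Initial facts: {C}
Apply modus ponens to closure:
  C and C->D  =>  D
Final known: {C, D}
New propositions: {D}
Count = 1

1


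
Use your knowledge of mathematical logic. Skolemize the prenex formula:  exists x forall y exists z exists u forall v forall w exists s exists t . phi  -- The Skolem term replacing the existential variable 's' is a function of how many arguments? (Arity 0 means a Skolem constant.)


Quantifier prefix: exists x forall y exists z exists u forall v forall w exists s exists t
's' is existentially quantified at position 7.
Universal variables preceding it: y, v, w
Skolem function arity = 3

3


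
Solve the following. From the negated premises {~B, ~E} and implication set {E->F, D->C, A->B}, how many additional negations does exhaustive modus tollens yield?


Initial negated facts: {~B, ~E}
Apply modus tollens to closure:
  ~B and A->B  =>  ~A
Final negated: {~A, ~B, ~E}
New negations: {~A}
Count = 1

1


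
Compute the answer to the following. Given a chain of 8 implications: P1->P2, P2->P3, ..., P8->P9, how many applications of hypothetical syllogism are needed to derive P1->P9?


With 8 implications in a chain connecting 9 propositions:
P1->P2, P2->P3, ..., P8->P9
Steps needed = (number of implications) - 1 = 8 - 1 = 7

7


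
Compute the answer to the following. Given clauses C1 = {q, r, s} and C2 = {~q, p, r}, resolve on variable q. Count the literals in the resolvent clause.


Remove q from C1 and ~q from C2.
C1 remainder: {r, s}
C2 remainder: {p, r}
Union (resolvent): {p, r, s}
Resolvent has 3 literal(s).

3


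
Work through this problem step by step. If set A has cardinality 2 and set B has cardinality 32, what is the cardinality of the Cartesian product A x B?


The Cartesian product A x B contains all ordered pairs (a, b).
|A x B| = |A| * |B| = 2 * 32 = 64

64


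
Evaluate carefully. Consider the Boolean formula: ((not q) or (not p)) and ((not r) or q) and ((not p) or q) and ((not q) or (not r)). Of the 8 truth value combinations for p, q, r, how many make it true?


Evaluate all 8 assignments for p, q, r:
p=0, q=0, r=0: 1
p=0, q=0, r=1: 0
p=0, q=1, r=0: 1
p=0, q=1, r=1: 0
p=1, q=0, r=0: 0
p=1, q=0, r=1: 0
p=1, q=1, r=0: 0
p=1, q=1, r=1: 0
Satisfying count = 2

2


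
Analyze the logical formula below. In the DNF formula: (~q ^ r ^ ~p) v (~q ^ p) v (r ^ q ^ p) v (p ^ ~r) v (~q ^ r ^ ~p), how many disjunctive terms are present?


A DNF formula is a disjunction of terms (conjunctions).
Terms are separated by v.
Counting the disjuncts: 5 terms.

5


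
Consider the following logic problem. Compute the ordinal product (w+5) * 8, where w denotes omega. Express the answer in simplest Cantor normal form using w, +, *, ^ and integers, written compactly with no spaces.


Compute (w+5) * 8.
Ordinal * is associative and left-distributive over +, but NOT commutative; for finite n>1, n*w = w but w*n stays w*n.
(w+5) * 8 = (w+5) repeated 8 times. Each intermediate +5 is absorbed by the following w; only the last survives: w*8+5.
Result = w*8+5

w*8+5


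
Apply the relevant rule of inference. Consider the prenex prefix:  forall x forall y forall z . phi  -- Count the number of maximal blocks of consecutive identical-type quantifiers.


Quantifier-type sequence: A A A  (A=forall, E=exists)
Group into maximal same-type runs:
  Ax3
Number of blocks = 1

1


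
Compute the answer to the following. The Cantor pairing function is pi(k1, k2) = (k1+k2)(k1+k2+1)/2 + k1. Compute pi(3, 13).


k1 + k2 = 16
(k1+k2)(k1+k2+1)/2 = 16 * 17 / 2 = 136
pi = 136 + 3 = 139

139


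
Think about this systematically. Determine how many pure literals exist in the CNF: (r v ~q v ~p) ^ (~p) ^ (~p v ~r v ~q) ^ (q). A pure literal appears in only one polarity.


Check each variable for pure literal status:
p: pure negative
q: mixed (not pure)
r: mixed (not pure)
Pure literal count = 1

1


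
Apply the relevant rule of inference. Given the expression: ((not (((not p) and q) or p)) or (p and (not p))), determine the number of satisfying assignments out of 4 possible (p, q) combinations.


Check all 4 assignments:
p=0, q=0: 1
p=0, q=1: 0
p=1, q=0: 0
p=1, q=1: 0
Count of True = 1

1


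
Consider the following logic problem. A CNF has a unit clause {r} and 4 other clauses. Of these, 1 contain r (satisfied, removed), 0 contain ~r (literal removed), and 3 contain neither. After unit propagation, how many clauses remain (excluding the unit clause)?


Satisfied (removed): 1
Shortened (remain): 0
Unchanged (remain): 3
Remaining = 0 + 3 = 3

3


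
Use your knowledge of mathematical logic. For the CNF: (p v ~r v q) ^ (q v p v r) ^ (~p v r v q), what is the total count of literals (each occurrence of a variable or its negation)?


Counting literals in each clause:
Clause 1: 3 literal(s)
Clause 2: 3 literal(s)
Clause 3: 3 literal(s)
Total = 9

9


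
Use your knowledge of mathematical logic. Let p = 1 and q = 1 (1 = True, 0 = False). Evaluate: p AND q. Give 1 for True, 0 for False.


p = 1, q = 1
Operation: p AND q
Evaluate: 1 AND 1 = 1

1


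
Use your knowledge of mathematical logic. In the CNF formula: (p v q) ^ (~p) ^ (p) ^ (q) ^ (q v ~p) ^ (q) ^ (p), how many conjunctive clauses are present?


A CNF formula is a conjunction of clauses.
Clauses are separated by ^.
Counting the conjuncts: 7 clauses.

7


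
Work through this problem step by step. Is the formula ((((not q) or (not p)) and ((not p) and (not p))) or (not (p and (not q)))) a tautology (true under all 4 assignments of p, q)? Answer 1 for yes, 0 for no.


Check all 4 assignments:
p=0, q=0: 1
p=0, q=1: 1
p=1, q=0: 0
p=1, q=1: 1
Satisfying count = 3/4.
Tautology iff count = 4: no.

0


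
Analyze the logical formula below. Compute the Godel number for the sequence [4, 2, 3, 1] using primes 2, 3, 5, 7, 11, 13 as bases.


Encode each element as an exponent of the corresponding prime:
  2^4 = 16
  3^2 = 9
  5^3 = 125
  7^1 = 7
Product = 16 * 9 * 125 * 7 = 126000

126000


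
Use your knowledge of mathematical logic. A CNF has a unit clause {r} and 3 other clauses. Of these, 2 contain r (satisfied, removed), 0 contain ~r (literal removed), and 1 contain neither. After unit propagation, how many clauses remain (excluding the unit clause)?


Satisfied (removed): 2
Shortened (remain): 0
Unchanged (remain): 1
Remaining = 0 + 1 = 1

1


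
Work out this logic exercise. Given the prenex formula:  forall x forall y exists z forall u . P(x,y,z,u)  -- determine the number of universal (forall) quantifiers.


Quantifier prefix: forall x forall y exists z forall u
Mark each quantifier type:
  U U E U
Universal count = 3, Existential count = 1
Asked for universal (forall) quantifiers: 3

3


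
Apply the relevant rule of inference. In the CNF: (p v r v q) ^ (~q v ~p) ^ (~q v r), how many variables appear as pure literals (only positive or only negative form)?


Check each variable for pure literal status:
p: mixed (not pure)
q: mixed (not pure)
r: pure positive
Pure literal count = 1

1


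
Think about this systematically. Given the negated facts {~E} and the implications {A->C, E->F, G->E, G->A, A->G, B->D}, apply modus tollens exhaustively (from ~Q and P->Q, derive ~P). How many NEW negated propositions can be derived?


Initial negated facts: {~E}
Apply modus tollens to closure:
  ~E and G->E  =>  ~G
  ~G and A->G  =>  ~A
Final negated: {~A, ~E, ~G}
New negations: {~A, ~G}
Count = 2

2


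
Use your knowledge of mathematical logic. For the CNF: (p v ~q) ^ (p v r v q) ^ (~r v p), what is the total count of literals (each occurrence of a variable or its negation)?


Counting literals in each clause:
Clause 1: 2 literal(s)
Clause 2: 3 literal(s)
Clause 3: 2 literal(s)
Total = 7

7


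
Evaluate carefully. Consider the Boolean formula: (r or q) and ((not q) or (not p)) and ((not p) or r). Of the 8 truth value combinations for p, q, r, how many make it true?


Evaluate all 8 assignments for p, q, r:
p=0, q=0, r=0: 0
p=0, q=0, r=1: 1
p=0, q=1, r=0: 1
p=0, q=1, r=1: 1
p=1, q=0, r=0: 0
p=1, q=0, r=1: 1
p=1, q=1, r=0: 0
p=1, q=1, r=1: 0
Satisfying count = 4

4


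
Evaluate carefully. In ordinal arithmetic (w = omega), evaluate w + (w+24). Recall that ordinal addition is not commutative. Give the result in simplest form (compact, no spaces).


Compute w + (w+24).
Ordinal + is associative but NOT commutative; for finite n>0, n + w = w but w + n stays w+n.
w + (w+24) = (w+w) + 24 = w*2+24.
Result = w*2+24

w*2+24


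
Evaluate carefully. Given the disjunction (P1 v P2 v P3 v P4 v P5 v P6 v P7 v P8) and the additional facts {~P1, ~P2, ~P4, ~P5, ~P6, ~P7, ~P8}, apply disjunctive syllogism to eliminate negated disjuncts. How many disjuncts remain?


Original disjuncts (8): P1, P2, P3, P4, P5, P6, P7, P8
Negated (eliminate): ~P1, ~P2, ~P4, ~P5, ~P6, ~P7, ~P8
Remaining disjuncts: P3
Count = 8 - 7 = 1

1


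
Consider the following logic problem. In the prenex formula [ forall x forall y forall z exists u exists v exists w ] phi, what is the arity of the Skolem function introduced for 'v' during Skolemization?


Quantifier prefix: forall x forall y forall z exists u exists v exists w
'v' is existentially quantified at position 5.
Universal variables preceding it: x, y, z
Skolem function arity = 3

3


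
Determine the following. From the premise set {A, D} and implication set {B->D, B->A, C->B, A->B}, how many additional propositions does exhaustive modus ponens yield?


Initial facts: {A, D}
Apply modus ponens to closure:
  A and A->B  =>  B
Final known: {A, B, D}
New propositions: {B}
Count = 1

1


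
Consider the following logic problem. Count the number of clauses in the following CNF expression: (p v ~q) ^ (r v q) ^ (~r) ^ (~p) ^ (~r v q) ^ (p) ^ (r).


A CNF formula is a conjunction of clauses.
Clauses are separated by ^.
Counting the conjuncts: 7 clauses.

7


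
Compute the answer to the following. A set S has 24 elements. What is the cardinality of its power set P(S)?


The power set of a set with n elements has 2^n elements.
|P(S)| = 2^24 = 16777216

16777216


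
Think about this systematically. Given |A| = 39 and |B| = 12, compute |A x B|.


The Cartesian product A x B contains all ordered pairs (a, b).
|A x B| = |A| * |B| = 39 * 12 = 468

468


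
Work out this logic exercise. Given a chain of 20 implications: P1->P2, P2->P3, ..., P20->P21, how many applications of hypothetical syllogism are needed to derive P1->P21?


With 20 implications in a chain connecting 21 propositions:
P1->P2, P2->P3, ..., P20->P21
Steps needed = (number of implications) - 1 = 20 - 1 = 19

19


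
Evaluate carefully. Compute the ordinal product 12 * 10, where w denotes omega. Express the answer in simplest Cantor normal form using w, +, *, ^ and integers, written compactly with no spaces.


Compute 12 * 10.
Ordinal * is associative and left-distributive over +, but NOT commutative; for finite n>1, n*w = w but w*n stays w*n.
Both finite; ordinal * agrees with natural *: 12 * 10 = 120.
Result = 120

120


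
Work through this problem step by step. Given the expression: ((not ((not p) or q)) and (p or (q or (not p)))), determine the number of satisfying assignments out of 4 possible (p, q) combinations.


Check all 4 assignments:
p=0, q=0: 0
p=0, q=1: 0
p=1, q=0: 1
p=1, q=1: 0
Count of True = 1

1


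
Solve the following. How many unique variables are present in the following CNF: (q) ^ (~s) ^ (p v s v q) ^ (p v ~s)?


Identify each variable that appears in the formula.
Variables found: p, q, s
Count = 3

3


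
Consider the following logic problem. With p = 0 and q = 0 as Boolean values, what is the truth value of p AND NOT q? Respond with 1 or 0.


p = 0, q = 0
Operation: p AND NOT q
Evaluate: 0 AND NOT 0 = 0

0


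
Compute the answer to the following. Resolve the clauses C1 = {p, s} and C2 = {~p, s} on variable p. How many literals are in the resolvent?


Remove p from C1 and ~p from C2.
C1 remainder: {s}
C2 remainder: {s}
Union (resolvent): {s}
Resolvent has 1 literal(s).

1


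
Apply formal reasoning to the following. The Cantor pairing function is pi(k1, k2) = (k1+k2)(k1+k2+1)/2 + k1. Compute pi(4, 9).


k1 + k2 = 13
(k1+k2)(k1+k2+1)/2 = 13 * 14 / 2 = 91
pi = 91 + 4 = 95

95


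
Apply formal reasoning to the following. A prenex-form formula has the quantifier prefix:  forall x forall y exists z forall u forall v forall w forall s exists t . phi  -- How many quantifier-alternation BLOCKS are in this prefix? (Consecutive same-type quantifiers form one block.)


Quantifier-type sequence: A A E A A A A E  (A=forall, E=exists)
Group into maximal same-type runs:
  Ax2 | Ex1 | Ax4 | Ex1
Number of blocks = 4

4


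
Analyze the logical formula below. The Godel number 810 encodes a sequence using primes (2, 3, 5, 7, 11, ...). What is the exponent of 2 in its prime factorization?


Factorize 810 by dividing by 2 repeatedly.
Division steps: 2 divides 810 exactly 1 time(s).
Exponent of 2 = 1

1
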